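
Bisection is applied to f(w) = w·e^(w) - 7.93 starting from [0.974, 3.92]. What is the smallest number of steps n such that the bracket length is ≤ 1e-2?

Initial width b − a = 3.92 − 0.974 = 2.946000.
After n steps the width is (b−a)/2^n; need (b−a)/2^n ≤ 1e-2.
So n ≥ log₂(2.946000/1e-2) = log₂(294.6000) ≈ 8.2026.
Hence n = 9.

9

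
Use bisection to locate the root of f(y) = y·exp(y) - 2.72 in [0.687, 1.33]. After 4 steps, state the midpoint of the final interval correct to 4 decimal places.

f(0.687000) = -1.354420, f(1.330000) = 2.308788 (opposite signs)
step 1: m = 1.008500, f(m) = 0.044788 > 0 → root in [0.687000, 1.008500]
step 2: m = 0.847750, f(m) = -0.741022 < 0 → root in [0.847750, 1.008500]
step 3: m = 0.928125, f(m) = -0.372065 < 0 → root in [0.928125, 1.008500]
step 4: m = 0.968313, f(m) = -0.169952 < 0 → root in [0.968313, 1.008500]
Midpoint of [0.968313, 1.008500] = 0.988406

0.9884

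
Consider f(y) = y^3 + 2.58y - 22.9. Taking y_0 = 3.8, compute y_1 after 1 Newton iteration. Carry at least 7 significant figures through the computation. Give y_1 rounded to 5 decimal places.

f'(y) = 3y^2 + 2.58
y_0 = 3.800000: f = 41.776000, f' = 45.900000 → y_1 = 3.800000 - (41.776000)/(45.900000) = 2.889847

2.88985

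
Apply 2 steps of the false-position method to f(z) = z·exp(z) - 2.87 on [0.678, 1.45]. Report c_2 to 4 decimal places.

0.9975

f(0.678000) = -1.534385, f(1.450000) = 3.311516
step 1: c = 0.922443, f(c) = -0.549662 < 0 → new bracket [0.922443, 1.450000]
step 2: c = 0.997544, f(c) = -0.165047 < 0 → new bracket [0.997544, 1.450000]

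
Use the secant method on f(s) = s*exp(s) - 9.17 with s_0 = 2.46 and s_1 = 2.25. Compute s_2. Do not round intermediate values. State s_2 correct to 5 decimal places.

f(s_0) = 19.623836, f(s_1) = 12.177406
s_2 = 2.250000 - (12.177406)·(2.250000 - 2.460000)/(12.177406 - (19.623836)) = 1.906580; f(s_2) = 3.661341

1.90658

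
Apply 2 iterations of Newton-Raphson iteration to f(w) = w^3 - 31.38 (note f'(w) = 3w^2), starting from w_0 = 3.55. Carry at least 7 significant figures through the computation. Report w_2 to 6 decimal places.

3.154727

w_0 = 3.550000: f = 13.358875, f' = 37.807500 → w_1 = 3.550000 - (13.358875)/(37.807500) = 3.196661
w_1 = 3.196661: f = 1.285524, f' = 30.655919 → w_2 = 3.196661 - (1.285524)/(30.655919) = 3.154727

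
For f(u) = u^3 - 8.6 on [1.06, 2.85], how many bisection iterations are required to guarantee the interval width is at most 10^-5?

18

Initial width b − a = 2.85 − 1.06 = 1.790000.
After n steps the width is (b−a)/2^n; need (b−a)/2^n ≤ 10^-5.
So n ≥ log₂(1.790000/10^-5) = log₂(179000.0000) ≈ 17.4496.
Hence n = 18.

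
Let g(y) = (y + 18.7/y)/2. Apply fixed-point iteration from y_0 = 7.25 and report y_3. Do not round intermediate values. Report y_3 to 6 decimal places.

4.324494

y_1 = g(7.250000) = 4.914655
y_2 = g(4.914655) = 4.359801
y_3 = g(4.359801) = 4.324494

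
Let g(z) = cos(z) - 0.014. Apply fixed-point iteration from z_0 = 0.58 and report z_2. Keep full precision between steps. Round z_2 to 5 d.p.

0.66642

z_1 = g(0.580000) = 0.822463
z_2 = g(0.822463) = 0.666419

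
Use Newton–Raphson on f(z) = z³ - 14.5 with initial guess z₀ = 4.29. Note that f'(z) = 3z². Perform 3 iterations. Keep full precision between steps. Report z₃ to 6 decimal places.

z_0 = 4.290000: f = 64.453589, f' = 55.212300 → z_1 = 4.290000 - (64.453589)/(55.212300) = 3.122623
z_1 = 3.122623: f = 15.947982, f' = 29.252316 → z_2 = 3.122623 - (15.947982)/(29.252316) = 2.577436
z_2 = 2.577436: f = 2.622355, f' = 19.929524 → z_3 = 2.577436 - (2.622355)/(19.929524) = 2.445854

2.445854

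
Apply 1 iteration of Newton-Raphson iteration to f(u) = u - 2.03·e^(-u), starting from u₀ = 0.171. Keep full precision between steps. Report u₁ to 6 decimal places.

Newton update: u ← u − f(u)/f'(u).
f'(u) = 1 + 2.03·e^(-u)
u_0 = 0.171000: f = -1.539928, f' = 2.710928 → u_1 = 0.171000 - (-1.539928)/(2.710928) = 0.739045

0.739045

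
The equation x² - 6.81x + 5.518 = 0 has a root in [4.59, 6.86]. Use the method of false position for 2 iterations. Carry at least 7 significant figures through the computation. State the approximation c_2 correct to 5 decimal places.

5.82208

f(4.590000) = -4.671800, f(6.860000) = 5.861000
step 1: c = 5.596853, f(c) = -1.271803 < 0 → new bracket [5.596853, 6.860000]
step 2: c = 5.822077, f(c) = -0.233765 < 0 → new bracket [5.822077, 6.860000]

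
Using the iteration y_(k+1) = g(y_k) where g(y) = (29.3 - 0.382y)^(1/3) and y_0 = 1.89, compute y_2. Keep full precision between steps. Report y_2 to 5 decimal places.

y_1 = g(1.890000) = 3.057342
y_2 = g(3.057342) = 3.041357

3.04136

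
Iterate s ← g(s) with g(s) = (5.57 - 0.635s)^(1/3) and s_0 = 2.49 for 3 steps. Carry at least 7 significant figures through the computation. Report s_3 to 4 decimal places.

s_1 = g(2.490000) = 1.585925
s_2 = g(1.585925) = 1.658625
s_3 = g(1.658625) = 1.653012

1.6530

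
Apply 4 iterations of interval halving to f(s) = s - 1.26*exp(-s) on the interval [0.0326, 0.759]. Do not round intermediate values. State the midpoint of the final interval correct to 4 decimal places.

f(0.032600) = -1.186986, f(0.759000) = 0.169151 (opposite signs)
step 1: m = 0.395800, f(m) = -0.452358 < 0 → root in [0.395800, 0.759000]
step 2: m = 0.577400, f(m) = -0.129909 < 0 → root in [0.577400, 0.759000]
step 3: m = 0.668200, f(m) = 0.022286 > 0 → root in [0.577400, 0.668200]
step 4: m = 0.622800, f(m) = -0.053115 < 0 → root in [0.622800, 0.668200]
Midpoint of [0.622800, 0.668200] = 0.645500

0.6455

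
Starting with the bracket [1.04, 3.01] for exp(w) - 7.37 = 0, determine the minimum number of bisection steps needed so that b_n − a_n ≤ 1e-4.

Initial width b − a = 3.01 − 1.04 = 1.970000.
After n steps the width is (b−a)/2^n; need (b−a)/2^n ≤ 1e-4.
So n ≥ log₂(1.970000/1e-4) = log₂(19700.0000) ≈ 14.2659.
Hence n = 15.

15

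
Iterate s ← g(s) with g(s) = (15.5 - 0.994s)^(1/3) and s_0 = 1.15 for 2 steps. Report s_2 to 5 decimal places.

s_1 = g(1.150000) = 2.430451
s_2 = g(2.430451) = 2.356396

2.35640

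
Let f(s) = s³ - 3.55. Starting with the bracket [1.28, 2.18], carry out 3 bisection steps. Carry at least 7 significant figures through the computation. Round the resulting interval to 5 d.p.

f(1.280000) = -1.452848, f(2.180000) = 6.810232 (opposite signs)
step 1: m = 1.730000, f(m) = 1.627717 > 0 → root in [1.280000, 1.730000]
step 2: m = 1.505000, f(m) = -0.141137 < 0 → root in [1.505000, 1.730000]
step 3: m = 1.617500, f(m) = 0.681875 > 0 → root in [1.505000, 1.617500]

[1.50500, 1.61750]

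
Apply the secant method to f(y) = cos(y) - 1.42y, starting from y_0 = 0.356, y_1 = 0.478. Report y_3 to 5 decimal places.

f(y_0) = 0.431778, f(y_1) = 0.209157
y_2 = 0.478000 - (0.209157)·(0.478000 - 0.356000)/(0.209157 - (0.431778)) = 0.592621; f(y_2) = -0.012042
y_3 = 0.592621 - (-0.012042)·(0.592621 - 0.478000)/(-0.012042 - (0.209157)) = 0.586381; f(y_3) = 0.000288

0.58638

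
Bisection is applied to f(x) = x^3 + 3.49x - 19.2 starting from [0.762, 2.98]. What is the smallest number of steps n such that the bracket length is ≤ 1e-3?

12

Initial width b − a = 2.98 − 0.762 = 2.218000.
After n steps the width is (b−a)/2^n; need (b−a)/2^n ≤ 1e-3.
So n ≥ log₂(2.218000/1e-3) = log₂(2218.0000) ≈ 11.1150.
Hence n = 12.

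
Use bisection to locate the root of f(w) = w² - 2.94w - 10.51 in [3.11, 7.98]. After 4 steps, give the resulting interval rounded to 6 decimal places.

f(3.110000) = -9.981300, f(7.980000) = 29.709200 (opposite signs)
step 1: m = 5.545000, f(m) = 3.934725 > 0 → root in [3.110000, 5.545000]
step 2: m = 4.327500, f(m) = -4.505594 < 0 → root in [4.327500, 5.545000]
step 3: m = 4.936250, f(m) = -0.656011 < 0 → root in [4.936250, 5.545000]
step 4: m = 5.240625, f(m) = 1.546713 > 0 → root in [4.936250, 5.240625]

[4.936250, 5.240625]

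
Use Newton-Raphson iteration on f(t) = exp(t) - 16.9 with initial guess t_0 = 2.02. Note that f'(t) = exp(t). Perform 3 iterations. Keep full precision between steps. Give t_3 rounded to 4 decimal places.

t_0 = 2.020000: f = -9.361675, f' = 7.538325 → t_1 = 2.020000 - (-9.361675)/(7.538325) = 3.261877
t_1 = 3.261877: f = 9.198487, f' = 26.098487 → t_2 = 3.261877 - (9.198487)/(26.098487) = 2.909424
t_2 = 2.909424: f = 1.446237, f' = 18.346237 → t_3 = 2.909424 - (1.446237)/(18.346237) = 2.830594

2.8306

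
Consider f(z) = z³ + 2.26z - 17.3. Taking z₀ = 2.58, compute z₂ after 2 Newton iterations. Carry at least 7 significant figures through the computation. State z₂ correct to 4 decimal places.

2.2967

f'(z) = 3z² + 2.26
z_0 = 2.580000: f = 5.704312, f' = 22.229200 → z_1 = 2.580000 - (5.704312)/(22.229200) = 2.323387
z_1 = 2.323387: f = 0.492785, f' = 18.454375 → z_2 = 2.323387 - (0.492785)/(18.454375) = 2.296684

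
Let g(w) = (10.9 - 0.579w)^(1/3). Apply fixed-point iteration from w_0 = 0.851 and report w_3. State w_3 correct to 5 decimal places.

2.13032

w_1 = g(0.851000) = 2.183294
w_2 = g(2.183294) = 2.127961
w_3 = g(2.127961) = 2.130317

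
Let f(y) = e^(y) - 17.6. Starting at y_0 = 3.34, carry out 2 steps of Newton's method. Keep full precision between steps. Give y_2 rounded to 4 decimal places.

2.8723

Newton update: y ← y − f(y)/f'(y).
f'(y) = e^(y)
y_0 = 3.340000: f = 10.619127, f' = 28.219127 → y_1 = 3.340000 - (10.619127)/(28.219127) = 2.963690
y_1 = 2.963690: f = 1.769322, f' = 19.369322 → y_2 = 2.963690 - (1.769322)/(19.369322) = 2.872344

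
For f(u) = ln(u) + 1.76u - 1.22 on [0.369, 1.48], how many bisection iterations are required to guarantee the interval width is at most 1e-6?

21

Initial width b − a = 1.48 − 0.369 = 1.111000.
After n steps the width is (b−a)/2^n; need (b−a)/2^n ≤ 1e-6.
So n ≥ log₂(1.111000/1e-6) = log₂(1111000.0000) ≈ 20.0834.
Hence n = 21.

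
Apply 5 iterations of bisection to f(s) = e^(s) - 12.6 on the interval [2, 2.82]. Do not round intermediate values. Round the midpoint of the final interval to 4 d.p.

f(2.000000) = -5.210944, f(2.820000) = 4.176851 (opposite signs)
step 1: m = 2.410000, f(m) = -1.466039 < 0 → root in [2.410000, 2.820000]
step 2: m = 2.615000, f(m) = 1.067216 > 0 → root in [2.410000, 2.615000]
step 3: m = 2.512500, f(m) = -0.264269 < 0 → root in [2.512500, 2.615000]
step 4: m = 2.563750, f(m) = 0.384418 > 0 → root in [2.512500, 2.563750]
step 5: m = 2.538125, f(m) = 0.055919 > 0 → root in [2.512500, 2.538125]
Midpoint of [2.512500, 2.538125] = 2.525313

2.5253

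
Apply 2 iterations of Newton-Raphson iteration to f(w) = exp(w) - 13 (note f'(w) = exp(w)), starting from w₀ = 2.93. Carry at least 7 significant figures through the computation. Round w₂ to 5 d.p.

2.56667

Newton update: w ← w − f(w)/f'(w).
w_0 = 2.930000: f = 5.727630, f' = 18.727630 → w_1 = 2.930000 - (5.727630)/(18.727630) = 2.624161
w_1 = 2.624161: f = 0.793004, f' = 13.793004 → w_2 = 2.624161 - (0.793004)/(13.793004) = 2.566668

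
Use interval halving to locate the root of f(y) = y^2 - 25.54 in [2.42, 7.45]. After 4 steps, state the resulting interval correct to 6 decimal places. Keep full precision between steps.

f(2.420000) = -19.683600, f(7.450000) = 29.962500 (opposite signs)
step 1: m = 4.935000, f(m) = -1.185775 < 0 → root in [4.935000, 7.450000]
step 2: m = 6.192500, f(m) = 12.807056 > 0 → root in [4.935000, 6.192500]
step 3: m = 5.563750, f(m) = 5.415314 > 0 → root in [4.935000, 5.563750]
step 4: m = 5.249375, f(m) = 2.015938 > 0 → root in [4.935000, 5.249375]

[4.935000, 5.249375]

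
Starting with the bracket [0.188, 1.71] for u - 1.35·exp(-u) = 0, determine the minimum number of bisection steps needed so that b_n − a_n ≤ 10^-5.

18

Initial width b − a = 1.71 − 0.188 = 1.522000.
After n steps the width is (b−a)/2^n; need (b−a)/2^n ≤ 10^-5.
So n ≥ log₂(1.522000/10^-5) = log₂(152200.0000) ≈ 17.2156.
Hence n = 18.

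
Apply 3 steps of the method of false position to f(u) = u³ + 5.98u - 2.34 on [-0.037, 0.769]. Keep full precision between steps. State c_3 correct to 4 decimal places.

f(-0.037000) = -2.561311, f(0.769000) = 2.713377
step 1: c = 0.354382, f(c) = -0.176292 < 0 → new bracket [0.354382, 0.769000]
step 2: c = 0.379677, f(c) = -0.014802 < 0 → new bracket [0.379677, 0.769000]
step 3: c = 0.381789, f(c) = -0.001252 < 0 → new bracket [0.381789, 0.769000]

0.3818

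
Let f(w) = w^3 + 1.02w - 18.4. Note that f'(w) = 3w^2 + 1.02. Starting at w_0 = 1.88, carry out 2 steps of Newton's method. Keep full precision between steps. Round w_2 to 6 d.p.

w_0 = 1.880000: f = -9.837728, f' = 11.623200 → w_1 = 1.880000 - (-9.837728)/(11.623200) = 2.726387
w_1 = 2.726387: f = 4.646662, f' = 23.319562 → w_2 = 2.726387 - (4.646662)/(23.319562) = 2.527127

2.527127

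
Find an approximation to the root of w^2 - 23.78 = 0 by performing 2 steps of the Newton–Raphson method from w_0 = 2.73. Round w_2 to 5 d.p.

Newton update: w ← w − f(w)/f'(w).
f'(w) = 2w
w_0 = 2.730000: f = -16.327100, f' = 5.460000 → w_1 = 2.730000 - (-16.327100)/(5.460000) = 5.720311
w_1 = 5.720311: f = 8.941962, f' = 11.440623 → w_2 = 5.720311 - (8.941962)/(11.440623) = 4.938714

4.93871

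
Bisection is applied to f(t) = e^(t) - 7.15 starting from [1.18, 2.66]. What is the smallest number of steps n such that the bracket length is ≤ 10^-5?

18

Initial width b − a = 2.66 − 1.18 = 1.480000.
After n steps the width is (b−a)/2^n; need (b−a)/2^n ≤ 10^-5.
So n ≥ log₂(1.480000/10^-5) = log₂(148000.0000) ≈ 17.1752.
Hence n = 18.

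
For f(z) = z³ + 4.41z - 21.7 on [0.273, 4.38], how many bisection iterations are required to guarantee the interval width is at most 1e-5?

19

Initial width b − a = 4.38 − 0.273 = 4.107000.
After n steps the width is (b−a)/2^n; need (b−a)/2^n ≤ 1e-5.
So n ≥ log₂(4.107000/1e-5) = log₂(410700.0000) ≈ 18.6477.
Hence n = 19.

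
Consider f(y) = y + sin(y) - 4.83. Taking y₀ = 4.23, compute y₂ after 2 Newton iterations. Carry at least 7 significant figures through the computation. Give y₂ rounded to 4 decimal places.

5.3872

f'(y) = 1 + cos(y)
y_0 = 4.230000: f = -1.485889, f' = 0.536103 → y_1 = 4.230000 - (-1.485889)/(0.536103) = 7.001648
y_1 = 7.001648: f = 2.829876, f' = 1.752818 → y_2 = 7.001648 - (2.829876)/(1.752818) = 5.387176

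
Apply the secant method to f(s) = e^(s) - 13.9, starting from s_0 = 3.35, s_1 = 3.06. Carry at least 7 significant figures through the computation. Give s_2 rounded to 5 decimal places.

2.75980

f(s_0) = 14.602734, f(s_1) = 7.427557
s_2 = 3.060000 - (7.427557)·(3.060000 - 3.350000)/(7.427557 - (14.602734)) = 2.759799; f(s_2) = 1.896675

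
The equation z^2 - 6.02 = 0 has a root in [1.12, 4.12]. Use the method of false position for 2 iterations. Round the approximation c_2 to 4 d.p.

False-position update: c = (a·f(b) − b·f(a))/(f(b) − f(a)); replace the endpoint whose sign matches f(c).
f(1.120000) = -4.765600, f(4.120000) = 10.954400
step 1: c = 2.029466, f(c) = -1.901269 < 0 → new bracket [2.029466, 4.120000]
step 2: c = 2.338642, f(c) = -0.550754 < 0 → new bracket [2.338642, 4.120000]

2.3386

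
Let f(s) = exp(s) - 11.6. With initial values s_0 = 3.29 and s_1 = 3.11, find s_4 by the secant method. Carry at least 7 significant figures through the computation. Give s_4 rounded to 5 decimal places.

2.45750

Secant update: s_(k+1) = s_k − f(s_k)·(s_k − s_(k-1))/(f(s_k) − f(s_(k-1))).
f(s_0) = 15.242864, f(s_1) = 10.821044
s_2 = 3.110000 - (10.821044)·(3.110000 - 3.290000)/(10.821044 - (15.242864)) = 2.669505; f(s_2) = 2.832827
s_3 = 2.669505 - (2.832827)·(2.669505 - 3.110000)/(2.832827 - (10.821044)) = 2.513295; f(s_3) = 0.745536
s_4 = 2.513295 - (0.745536)·(2.513295 - 2.669505)/(0.745536 - (2.832827)) = 2.457499; f(s_4) = 0.075579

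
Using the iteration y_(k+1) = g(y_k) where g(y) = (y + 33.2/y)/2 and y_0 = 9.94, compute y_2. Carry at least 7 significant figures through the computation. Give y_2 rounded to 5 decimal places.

y_1 = g(9.940000) = 6.640020
y_2 = g(6.640020) = 5.820002

5.82000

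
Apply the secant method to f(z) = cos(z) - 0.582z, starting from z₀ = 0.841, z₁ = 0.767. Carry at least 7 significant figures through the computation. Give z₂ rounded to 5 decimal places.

0.97714

Secant update: z_(k+1) = z_k − f(z_k)·(z_k − z_(k-1))/(f(z_k) − f(z_(k-1))).
f(z_0) = 0.177256, f(z_1) = 0.273602
z_2 = 0.767000 - (0.273602)·(0.767000 - 0.841000)/(0.273602 - (0.177256)) = 0.977144; f(z_2) = -0.009306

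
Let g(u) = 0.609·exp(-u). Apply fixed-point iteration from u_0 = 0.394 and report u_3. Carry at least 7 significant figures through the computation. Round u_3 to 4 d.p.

0.4066

u_1 = g(0.394000) = 0.410682
u_2 = g(0.410682) = 0.403888
u_3 = g(0.403888) = 0.406641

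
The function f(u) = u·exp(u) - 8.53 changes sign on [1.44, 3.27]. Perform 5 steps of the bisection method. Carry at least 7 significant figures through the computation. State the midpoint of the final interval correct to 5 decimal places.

f(1.440000) = -2.452198, f(3.270000) = 77.508080 (opposite signs)
step 1: m = 2.355000, f(m) = 16.287293 > 0 → root in [1.440000, 2.355000]
step 2: m = 1.897500, f(m) = 4.124808 > 0 → root in [1.440000, 1.897500]
step 3: m = 1.668750, f(m) = 0.323606 > 0 → root in [1.440000, 1.668750]
step 4: m = 1.554375, f(m) = -1.174499 < 0 → root in [1.554375, 1.668750]
step 5: m = 1.611562, f(m) = -0.455050 < 0 → root in [1.611562, 1.668750]
Midpoint of [1.611562, 1.668750] = 1.640156

1.64016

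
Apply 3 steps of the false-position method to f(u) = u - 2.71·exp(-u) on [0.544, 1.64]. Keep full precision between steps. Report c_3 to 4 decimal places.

False-position update: c = (a·f(b) − b·f(a))/(f(b) − f(a)); replace the endpoint whose sign matches f(c).
f(0.544000) = -1.028943, f(1.640000) = 1.114314
step 1: c = 1.070172, f(c) = 0.140779 > 0 → new bracket [0.544000, 1.070172]
step 2: c = 1.006846, f(c) = 0.016694 > 0 → new bracket [0.544000, 1.006846]
step 3: c = 0.999456, f(c) = 0.001961 > 0 → new bracket [0.544000, 0.999456]

0.9995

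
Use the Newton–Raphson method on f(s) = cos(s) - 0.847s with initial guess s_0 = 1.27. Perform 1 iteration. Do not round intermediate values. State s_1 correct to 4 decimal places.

0.8375

Newton update: s ← s − f(s)/f'(s).
f'(s) = -sin(s) - 0.847
s_0 = 1.270000: f = -0.779409, f' = -1.802101 → s_1 = 1.270000 - (-0.779409)/(-1.802101) = 0.837500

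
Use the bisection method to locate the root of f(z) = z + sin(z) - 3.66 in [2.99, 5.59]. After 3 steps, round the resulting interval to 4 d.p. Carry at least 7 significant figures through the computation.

f(2.990000) = -0.518987, f(5.590000) = 1.291009 (opposite signs)
step 1: m = 4.290000, f(m) = -0.282112 < 0 → root in [4.290000, 5.590000]
step 2: m = 4.940000, f(m) = 0.305792 > 0 → root in [4.290000, 4.940000]
step 3: m = 4.615000, f(m) = -0.040261 < 0 → root in [4.615000, 4.940000]

[4.6150, 4.9400]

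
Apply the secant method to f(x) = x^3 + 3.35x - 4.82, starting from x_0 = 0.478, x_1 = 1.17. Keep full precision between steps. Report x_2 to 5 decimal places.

f(x_0) = -3.109485, f(x_1) = 0.701113
x_2 = 1.170000 - (0.701113)·(1.170000 - 0.478000)/(0.701113 - (-3.109485)) = 1.042679; f(x_2) = -0.193448

1.04268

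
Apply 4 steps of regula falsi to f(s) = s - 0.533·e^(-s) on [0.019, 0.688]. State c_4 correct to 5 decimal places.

0.36866

False-position update: c = (a·f(b) − b·f(a))/(f(b) − f(a)); replace the endpoint whose sign matches f(c).
f(0.019000) = -0.503969, f(0.688000) = 0.420125
step 1: c = 0.383850, f(c) = 0.020752 > 0 → new bracket [0.019000, 0.383850]
step 2: c = 0.369420, f(c) = 0.001045 > 0 → new bracket [0.019000, 0.369420]
step 3: c = 0.368695, f(c) = 0.000053 > 0 → new bracket [0.019000, 0.368695]
step 4: c = 0.368658, f(c) = 0.000003 > 0 → new bracket [0.019000, 0.368658]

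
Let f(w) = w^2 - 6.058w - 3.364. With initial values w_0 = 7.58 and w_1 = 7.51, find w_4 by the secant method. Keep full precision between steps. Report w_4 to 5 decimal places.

6.57020

f(w_0) = 8.172760, f(w_1) = 7.540520
w_2 = 7.510000 - (7.540520)·(7.510000 - 7.580000)/(7.540520 - (8.172760)) = 6.675133; f(w_2) = 0.755444
w_3 = 6.675133 - (0.755444)·(6.675133 - 7.510000)/(0.755444 - (7.540520)) = 6.582180; f(w_3) = 0.086244
w_4 = 6.582180 - (0.086244)·(6.582180 - 6.675133)/(0.086244 - (0.755444)) = 6.570200; f(w_4) = 0.001257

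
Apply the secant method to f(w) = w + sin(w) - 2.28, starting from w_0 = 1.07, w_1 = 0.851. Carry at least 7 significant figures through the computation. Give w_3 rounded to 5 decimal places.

1.30860

Secant update: w_(k+1) = w_k − f(w_k)·(w_k − w_(k-1))/(f(w_k) − f(w_(k-1))).
f(w_0) = -0.332799, f(w_1) = -0.677060
w_2 = 0.851000 - (-0.677060)·(0.851000 - 1.070000)/(-0.677060 - (-0.332799)) = 1.281709; f(w_2) = -0.039786
w_3 = 1.281709 - (-0.039786)·(1.281709 - 0.851000)/(-0.039786 - (-0.677060)) = 1.308599; f(w_3) = -0.005578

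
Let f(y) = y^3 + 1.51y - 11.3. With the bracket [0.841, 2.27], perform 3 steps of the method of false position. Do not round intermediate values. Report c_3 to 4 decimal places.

2.0187

f(0.841000) = -9.435267, f(2.270000) = 3.824783
step 1: c = 1.857813, f(c) = -2.082513 < 0 → new bracket [1.857813, 2.270000]
step 2: c = 2.003123, f(c) = -0.237756 < 0 → new bracket [2.003123, 2.270000]
step 3: c = 2.018741, f(c) = -0.024691 < 0 → new bracket [2.018741, 2.270000]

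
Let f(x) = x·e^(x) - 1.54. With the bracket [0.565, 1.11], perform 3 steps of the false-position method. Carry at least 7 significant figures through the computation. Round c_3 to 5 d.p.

f(0.565000) = -0.545912, f(1.110000) = 1.828138
step 1: c = 0.690323, f(c) = -0.163249 < 0 → new bracket [0.690323, 1.110000]
step 2: c = 0.724727, f(c) = -0.044043 < 0 → new bracket [0.724727, 1.110000]
step 3: c = 0.733790, f(c) = -0.011544 < 0 → new bracket [0.733790, 1.110000]

0.73379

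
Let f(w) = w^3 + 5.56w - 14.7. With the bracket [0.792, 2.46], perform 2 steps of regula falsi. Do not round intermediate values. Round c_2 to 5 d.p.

f(0.792000) = -9.799687, f(2.460000) = 13.864536
step 1: c = 1.482742, f(c) = -3.196108 < 0 → new bracket [1.482742, 2.460000]
step 2: c = 1.665820, f(c) = -0.815466 < 0 → new bracket [1.665820, 2.460000]

1.66582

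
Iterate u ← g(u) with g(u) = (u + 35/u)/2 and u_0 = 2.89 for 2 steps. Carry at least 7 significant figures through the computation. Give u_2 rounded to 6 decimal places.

u_1 = g(2.890000) = 7.500363
u_2 = g(7.500363) = 6.083402

6.083402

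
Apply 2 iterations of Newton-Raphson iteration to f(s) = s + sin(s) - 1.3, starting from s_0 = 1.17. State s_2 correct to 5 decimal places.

0.67418

Newton update: s ← s − f(s)/f'(s).
f'(s) = 1 + cos(s)
s_0 = 1.170000: f = 0.790751, f' = 1.390152 → s_1 = 1.170000 - (0.790751)/(1.390152) = 0.601177
s_1 = 0.601177: f = -0.133210, f' = 1.824671 → s_2 = 0.601177 - (-0.133210)/(1.824671) = 0.674182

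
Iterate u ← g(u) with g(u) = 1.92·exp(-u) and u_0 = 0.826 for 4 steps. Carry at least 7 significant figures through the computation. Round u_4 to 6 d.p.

u_1 = g(0.826000) = 0.840570
u_2 = g(0.840570) = 0.828412
u_3 = g(0.828412) = 0.838545
u_4 = g(0.838545) = 0.830091

0.830091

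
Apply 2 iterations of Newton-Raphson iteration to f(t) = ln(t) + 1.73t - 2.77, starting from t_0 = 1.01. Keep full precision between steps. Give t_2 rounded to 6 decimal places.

f'(t) = 1/t + 1.73
t_0 = 1.010000: f = -1.012750, f' = 2.720099 → t_1 = 1.010000 - (-1.012750)/(2.720099) = 1.382321
t_1 = 1.382321: f = -0.054821, f' = 2.453421 → t_2 = 1.382321 - (-0.054821)/(2.453421) = 1.404666

1.404666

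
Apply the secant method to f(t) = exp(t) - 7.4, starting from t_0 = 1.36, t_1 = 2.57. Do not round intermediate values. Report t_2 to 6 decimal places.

1.822353

f(t_0) = -3.503807, f(t_1) = 5.665824
t_2 = 2.570000 - (5.665824)·(2.570000 - 1.360000)/(5.665824 - (-3.503807)) = 1.822353; f(t_2) = -1.213602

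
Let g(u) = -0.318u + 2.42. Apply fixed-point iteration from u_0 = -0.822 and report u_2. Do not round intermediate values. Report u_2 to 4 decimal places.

u_1 = g(-0.822000) = 2.681396
u_2 = g(2.681396) = 1.567316

1.5673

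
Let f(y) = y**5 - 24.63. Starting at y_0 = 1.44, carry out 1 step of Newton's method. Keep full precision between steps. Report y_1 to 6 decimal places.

2.297630

Newton update: y ← y − f(y)/f'(y).
f'(y) = 5y**4
y_0 = 1.440000: f = -18.438264, f' = 21.499085 → y_1 = 1.440000 - (-18.438264)/(21.499085) = 2.297630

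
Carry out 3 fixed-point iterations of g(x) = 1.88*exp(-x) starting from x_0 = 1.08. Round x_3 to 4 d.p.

0.6966

x_1 = g(1.080000) = 0.638440
x_2 = g(0.638440) = 0.992858
x_3 = g(0.992858) = 0.696571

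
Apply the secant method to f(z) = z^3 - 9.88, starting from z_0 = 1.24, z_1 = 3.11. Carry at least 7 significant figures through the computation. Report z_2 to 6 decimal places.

Secant update: z_(k+1) = z_k − f(z_k)·(z_k − z_(k-1))/(f(z_k) − f(z_(k-1))).
f(z_0) = -7.973376, f(z_1) = 20.200231
z_2 = 3.110000 - (20.200231)·(3.110000 - 1.240000)/(20.200231 - (-7.973376)) = 1.769226; f(z_2) = -4.342036

1.769226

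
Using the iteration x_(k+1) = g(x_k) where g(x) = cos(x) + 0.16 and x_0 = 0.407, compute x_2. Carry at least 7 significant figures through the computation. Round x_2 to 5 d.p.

0.63282

x_1 = g(0.407000) = 1.078313
x_2 = g(1.078313) = 0.632816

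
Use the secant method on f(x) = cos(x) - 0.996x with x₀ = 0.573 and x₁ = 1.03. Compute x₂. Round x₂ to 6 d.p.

0.730813

f(x_0) = 0.269570, f(x_1) = -0.511061
x_2 = 1.030000 - (-0.511061)·(1.030000 - 0.573000)/(-0.511061 - (0.269570)) = 0.730813; f(x_2) = 0.016743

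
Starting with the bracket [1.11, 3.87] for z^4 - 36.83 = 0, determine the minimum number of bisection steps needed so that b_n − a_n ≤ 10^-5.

19

Initial width b − a = 3.87 − 1.11 = 2.760000.
After n steps the width is (b−a)/2^n; need (b−a)/2^n ≤ 10^-5.
So n ≥ log₂(2.760000/10^-5) = log₂(276000.0000) ≈ 18.0743.
Hence n = 19.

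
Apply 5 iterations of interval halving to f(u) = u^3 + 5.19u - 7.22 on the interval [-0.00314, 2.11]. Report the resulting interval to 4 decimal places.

[1.1195, 1.1855]

f(-0.003140) = -7.236297, f(2.110000) = 13.124831 (opposite signs)
step 1: m = 1.053430, f(m) = -0.583691 < 0 → root in [1.053430, 2.110000]
step 2: m = 1.581715, f(m) = 4.946271 > 0 → root in [1.053430, 1.581715]
step 3: m = 1.317572, f(m) = 1.905504 > 0 → root in [1.053430, 1.317572]
step 4: m = 1.185501, f(m) = 0.598871 > 0 → root in [1.053430, 1.185501]
step 5: m = 1.119466, f(m) = -0.007055 < 0 → root in [1.119466, 1.185501]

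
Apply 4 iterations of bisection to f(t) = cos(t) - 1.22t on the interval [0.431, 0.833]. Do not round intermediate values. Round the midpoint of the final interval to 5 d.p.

f(0.431000) = 0.382728, f(0.833000) = -0.343601 (opposite signs)
step 1: m = 0.632000, f(m) = 0.035808 > 0 → root in [0.632000, 0.833000]
step 2: m = 0.732500, f(m) = -0.150145 < 0 → root in [0.632000, 0.732500]
step 3: m = 0.682250, f(m) = -0.056189 < 0 → root in [0.632000, 0.682250]
step 4: m = 0.657125, f(m) = -0.009941 < 0 → root in [0.632000, 0.657125]
Midpoint of [0.632000, 0.657125] = 0.644562

0.64456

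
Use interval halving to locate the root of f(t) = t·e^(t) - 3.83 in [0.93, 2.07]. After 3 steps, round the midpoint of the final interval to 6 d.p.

f(0.930000) = -1.472906, f(2.070000) = 12.574384 (opposite signs)
step 1: m = 1.500000, f(m) = 2.892534 > 0 → root in [0.930000, 1.500000]
step 2: m = 1.215000, f(m) = 0.264907 > 0 → root in [0.930000, 1.215000]
step 3: m = 1.072500, f(m) = -0.695429 < 0 → root in [1.072500, 1.215000]
Midpoint of [1.072500, 1.215000] = 1.143750

1.143750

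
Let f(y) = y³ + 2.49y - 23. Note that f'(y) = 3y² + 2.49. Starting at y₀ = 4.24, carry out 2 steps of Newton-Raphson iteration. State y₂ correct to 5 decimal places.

Newton update: y ← y − f(y)/f'(y).
y_0 = 4.240000: f = 63.782624, f' = 56.422800 → y_1 = 4.240000 - (63.782624)/(56.422800) = 3.109559
y_1 = 3.109559: f = 14.810251, f' = 31.498079 → y_2 = 3.109559 - (14.810251)/(31.498079) = 2.639364

2.63936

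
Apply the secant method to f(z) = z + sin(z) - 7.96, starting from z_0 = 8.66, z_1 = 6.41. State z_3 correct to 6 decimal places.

Secant update: z_(k+1) = z_k − f(z_k)·(z_k − z_(k-1))/(f(z_k) − f(z_(k-1))).
f(z_0) = 1.392377, f(z_1) = -1.423525
z_2 = 6.410000 - (-1.423525)·(6.410000 - 8.660000)/(-1.423525 - (1.392377)) = 7.547444; f(z_2) = 0.540828
z_3 = 7.547444 - (0.540828)·(7.547444 - 6.410000)/(0.540828 - (-1.423525)) = 7.234282; f(z_3) = 0.088334

7.234282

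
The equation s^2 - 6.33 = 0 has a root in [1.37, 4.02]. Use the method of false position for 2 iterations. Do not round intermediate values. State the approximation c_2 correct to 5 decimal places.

f(1.370000) = -4.453100, f(4.020000) = 9.830400
step 1: c = 2.196178, f(c) = -1.506802 < 0 → new bracket [2.196178, 4.020000]
step 2: c = 2.438578, f(c) = -0.383337 < 0 → new bracket [2.438578, 4.020000]

2.43858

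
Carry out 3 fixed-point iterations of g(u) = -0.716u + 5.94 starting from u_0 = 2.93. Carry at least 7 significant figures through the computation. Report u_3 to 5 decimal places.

u_1 = g(2.930000) = 3.842120
u_2 = g(3.842120) = 3.189042
u_3 = g(3.189042) = 3.656646

3.65665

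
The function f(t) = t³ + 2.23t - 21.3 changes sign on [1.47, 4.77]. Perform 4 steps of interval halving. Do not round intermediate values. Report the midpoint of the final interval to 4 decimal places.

f(1.470000) = -14.845377, f(4.770000) = 97.868433 (opposite signs)
step 1: m = 3.120000, f(m) = 16.028928 > 0 → root in [1.470000, 3.120000]
step 2: m = 2.295000, f(m) = -4.094328 < 0 → root in [2.295000, 3.120000]
step 3: m = 2.707500, f(m) = 4.585206 > 0 → root in [2.295000, 2.707500]
step 4: m = 2.501250, f(m) = -0.073763 < 0 → root in [2.501250, 2.707500]
Midpoint of [2.501250, 2.707500] = 2.604375

2.6044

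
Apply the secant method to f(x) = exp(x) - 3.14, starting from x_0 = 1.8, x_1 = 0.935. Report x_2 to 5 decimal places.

f(x_0) = 2.909647, f(x_1) = -0.592787
x_2 = 0.935000 - (-0.592787)·(0.935000 - 1.800000)/(-0.592787 - (2.909647)) = 1.081401; f(x_2) = -0.191192

1.08140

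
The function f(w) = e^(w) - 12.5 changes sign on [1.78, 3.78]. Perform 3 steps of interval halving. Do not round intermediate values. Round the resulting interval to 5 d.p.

f(1.780000) = -6.570144, f(3.780000) = 31.316042 (opposite signs)
step 1: m = 2.780000, f(m) = 3.619021 > 0 → root in [1.780000, 2.780000]
step 2: m = 2.280000, f(m) = -2.723320 < 0 → root in [2.280000, 2.780000]
step 3: m = 2.530000, f(m) = 0.053506 > 0 → root in [2.280000, 2.530000]

[2.28000, 2.53000]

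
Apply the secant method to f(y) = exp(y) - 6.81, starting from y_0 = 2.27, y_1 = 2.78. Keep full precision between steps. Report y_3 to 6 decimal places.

Secant update: y_(k+1) = y_k − f(y_k)·(y_k − y_(k-1))/(f(y_k) − f(y_(k-1))).
f(y_0) = 2.869401, f(y_1) = 9.309021
y_2 = 2.780000 - (9.309021)·(2.780000 - 2.270000)/(9.309021 - (2.869401)) = 2.042751; f(y_2) = 0.901799
y_3 = 2.042751 - (0.901799)·(2.042751 - 2.780000)/(0.901799 - (9.309021)) = 1.963671; f(y_3) = 0.315434

1.963671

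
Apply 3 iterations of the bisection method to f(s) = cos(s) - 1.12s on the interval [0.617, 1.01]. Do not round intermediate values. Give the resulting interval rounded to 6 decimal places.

f(0.617000) = 0.124578, f(1.010000) = -0.599339 (opposite signs)
step 1: m = 0.813500, f(m) = -0.224161 < 0 → root in [0.617000, 0.813500]
step 2: m = 0.715250, f(m) = -0.046151 < 0 → root in [0.617000, 0.715250]
step 3: m = 0.666125, f(m) = 0.040162 > 0 → root in [0.666125, 0.715250]

[0.666125, 0.715250]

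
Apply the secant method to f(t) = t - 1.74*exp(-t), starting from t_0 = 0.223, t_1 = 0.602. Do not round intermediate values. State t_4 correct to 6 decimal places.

Secant update: t_(k+1) = t_k − f(t_k)·(t_k − t_(k-1))/(f(t_k) − f(t_(k-1))).
f(t_0) = -1.169200, f(t_1) = -0.351024
t_2 = 0.602000 - (-0.351024)·(0.602000 - 0.223000)/(-0.351024 - (-1.169200)) = 0.764603; f(t_2) = -0.045399
t_3 = 0.764603 - (-0.045399)·(0.764603 - 0.602000)/(-0.045399 - (-0.351024)) = 0.788757; f(t_3) = -0.001915
t_4 = 0.788757 - (-0.001915)·(0.788757 - 0.764603)/(-0.001915 - (-0.045399)) = 0.789821; f(t_4) = -0.000011

0.789821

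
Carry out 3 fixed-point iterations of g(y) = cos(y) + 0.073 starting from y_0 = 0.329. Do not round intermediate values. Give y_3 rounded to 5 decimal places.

0.90008

y_1 = g(0.329000) = 1.019366
y_2 = g(1.019366) = 0.596906
y_3 = g(0.596906) = 0.900079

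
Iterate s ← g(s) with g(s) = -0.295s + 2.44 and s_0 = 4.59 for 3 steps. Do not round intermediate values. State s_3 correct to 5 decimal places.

s_1 = g(4.590000) = 1.085950
s_2 = g(1.085950) = 2.119645
s_3 = g(2.119645) = 1.814705

1.81470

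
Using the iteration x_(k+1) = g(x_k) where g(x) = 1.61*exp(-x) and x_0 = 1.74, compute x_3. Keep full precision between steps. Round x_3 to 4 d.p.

0.4783

x_1 = g(1.740000) = 0.282588
x_2 = g(0.282588) = 1.213667
x_3 = g(1.213667) = 0.478340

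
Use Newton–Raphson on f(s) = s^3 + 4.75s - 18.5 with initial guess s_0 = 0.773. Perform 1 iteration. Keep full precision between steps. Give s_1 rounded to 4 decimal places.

2.9688

Newton update: s ← s − f(s)/f'(s).
f'(s) = 3s^2 + 4.75
s_0 = 0.773000: f = -14.366360, f' = 6.542587 → s_1 = 0.773000 - (-14.366360)/(6.542587) = 2.968823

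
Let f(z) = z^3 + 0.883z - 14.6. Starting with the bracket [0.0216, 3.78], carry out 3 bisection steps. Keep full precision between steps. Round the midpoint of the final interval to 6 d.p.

f(0.021600) = -14.580917, f(3.780000) = 42.747892 (opposite signs)
step 1: m = 1.900800, f(m) = -6.053926 < 0 → root in [1.900800, 3.780000]
step 2: m = 2.840400, f(m) = 10.824057 > 0 → root in [1.900800, 2.840400]
step 3: m = 2.370600, f(m) = 0.815406 > 0 → root in [1.900800, 2.370600]
Midpoint of [1.900800, 2.370600] = 2.135700

2.135700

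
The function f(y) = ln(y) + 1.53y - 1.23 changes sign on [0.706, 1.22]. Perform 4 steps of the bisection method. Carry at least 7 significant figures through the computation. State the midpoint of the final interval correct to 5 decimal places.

f(0.706000) = -0.497960, f(1.220000) = 0.835451 (opposite signs)
step 1: m = 0.963000, f(m) = 0.205688 > 0 → root in [0.706000, 0.963000]
step 2: m = 0.834500, f(m) = -0.134138 < 0 → root in [0.834500, 0.963000]
step 3: m = 0.898750, f(m) = 0.038337 > 0 → root in [0.834500, 0.898750]
step 4: m = 0.866625, f(m) = -0.047213 < 0 → root in [0.866625, 0.898750]
Midpoint of [0.866625, 0.898750] = 0.882687

0.88269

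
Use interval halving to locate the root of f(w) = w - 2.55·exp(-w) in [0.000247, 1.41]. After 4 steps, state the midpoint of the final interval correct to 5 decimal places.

0.92540

f(0.000247) = -2.549123, f(1.410000) = 0.787435 (opposite signs)
step 1: m = 0.705124, f(m) = -0.554698 < 0 → root in [0.705124, 1.410000]
step 2: m = 1.057562, f(m) = 0.171943 > 0 → root in [0.705124, 1.057562]
step 3: m = 0.881343, f(m) = -0.174935 < 0 → root in [0.881343, 1.057562]
step 4: m = 0.969452, f(m) = 0.002261 > 0 → root in [0.881343, 0.969452]
Midpoint of [0.881343, 0.969452] = 0.925397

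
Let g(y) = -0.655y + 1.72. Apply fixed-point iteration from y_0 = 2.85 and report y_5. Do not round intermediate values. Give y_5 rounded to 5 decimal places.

y_1 = g(2.850000) = -0.146750
y_2 = g(-0.146750) = 1.816121
y_3 = g(1.816121) = 0.530441
y_4 = g(0.530441) = 1.372561
y_5 = g(1.372561) = 0.820972

0.82097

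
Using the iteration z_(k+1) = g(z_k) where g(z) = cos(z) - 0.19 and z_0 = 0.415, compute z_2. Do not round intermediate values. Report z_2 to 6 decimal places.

0.558422

z_1 = g(0.415000) = 0.725116
z_2 = g(0.725116) = 0.558422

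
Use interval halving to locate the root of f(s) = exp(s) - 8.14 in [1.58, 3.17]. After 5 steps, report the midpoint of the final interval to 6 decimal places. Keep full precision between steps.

2.101719

f(1.580000) = -3.285044, f(3.170000) = 15.667484 (opposite signs)
step 1: m = 2.375000, f(m) = 2.611013 > 0 → root in [1.580000, 2.375000]
step 2: m = 1.977500, f(m) = -0.915341 < 0 → root in [1.977500, 2.375000]
step 3: m = 2.176250, f(m) = 0.673195 > 0 → root in [1.977500, 2.176250]
step 4: m = 2.076875, f(m) = -0.160506 < 0 → root in [2.076875, 2.176250]
step 5: m = 2.126563, f(m) = 0.245990 > 0 → root in [2.076875, 2.126563]
Midpoint of [2.076875, 2.126563] = 2.101719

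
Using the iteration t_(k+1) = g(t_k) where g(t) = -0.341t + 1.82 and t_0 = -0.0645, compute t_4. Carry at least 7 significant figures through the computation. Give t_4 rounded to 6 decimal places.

1.337973

t_1 = g(-0.064500) = 1.841994
t_2 = g(1.841994) = 1.191880
t_3 = g(1.191880) = 1.413569
t_4 = g(1.413569) = 1.337973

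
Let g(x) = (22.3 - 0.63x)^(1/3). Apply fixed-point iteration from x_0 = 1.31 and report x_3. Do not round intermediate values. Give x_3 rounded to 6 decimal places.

x_1 = g(1.310000) = 2.779558
x_2 = g(2.779558) = 2.739025
x_3 = g(2.739025) = 2.740159

2.740159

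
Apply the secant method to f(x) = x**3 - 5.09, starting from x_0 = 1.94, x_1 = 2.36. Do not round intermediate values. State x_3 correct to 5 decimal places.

1.73781

f(x_0) = 2.211384, f(x_1) = 8.054256
x_2 = 2.360000 - (8.054256)·(2.360000 - 1.940000)/(8.054256 - (2.211384)) = 1.781040; f(x_2) = 0.559646
x_3 = 1.781040 - (0.559646)·(1.781040 - 2.360000)/(0.559646 - (8.054256)) = 1.737808; f(x_3) = 0.158136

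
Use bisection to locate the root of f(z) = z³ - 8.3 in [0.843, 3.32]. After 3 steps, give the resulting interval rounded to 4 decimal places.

[1.7719, 2.0815]

f(0.843000) = -7.700923, f(3.320000) = 28.294368 (opposite signs)
step 1: m = 2.081500, f(m) = 0.718395 > 0 → root in [0.843000, 2.081500]
step 2: m = 1.462250, f(m) = -5.173454 < 0 → root in [1.462250, 2.081500]
step 3: m = 1.771875, f(m) = -2.737126 < 0 → root in [1.771875, 2.081500]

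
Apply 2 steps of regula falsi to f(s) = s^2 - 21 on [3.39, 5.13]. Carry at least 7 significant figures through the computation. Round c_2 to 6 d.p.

4.578223

f(3.390000) = -9.507900, f(5.130000) = 5.316900
step 1: c = 4.505951, f(c) = -0.696408 < 0 → new bracket [4.505951, 5.130000]
step 2: c = 4.578223, f(c) = -0.039878 < 0 → new bracket [4.578223, 5.130000]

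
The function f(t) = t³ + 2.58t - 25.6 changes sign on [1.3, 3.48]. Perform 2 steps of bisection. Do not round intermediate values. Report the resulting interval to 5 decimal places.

[2.39000, 2.93500]

f(1.300000) = -20.049000, f(3.480000) = 25.522592 (opposite signs)
step 1: m = 2.390000, f(m) = -5.781881 < 0 → root in [2.390000, 3.480000]
step 2: m = 2.935000, f(m) = 7.255050 > 0 → root in [2.390000, 2.935000]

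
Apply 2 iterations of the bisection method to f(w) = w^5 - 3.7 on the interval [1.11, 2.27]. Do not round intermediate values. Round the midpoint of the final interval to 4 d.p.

f(1.110000) = -2.014942, f(2.270000) = 56.573899 (opposite signs)
step 1: m = 1.690000, f(m) = 10.085849 > 0 → root in [1.110000, 1.690000]
step 2: m = 1.400000, f(m) = 1.678240 > 0 → root in [1.110000, 1.400000]
Midpoint of [1.110000, 1.400000] = 1.255000

1.2550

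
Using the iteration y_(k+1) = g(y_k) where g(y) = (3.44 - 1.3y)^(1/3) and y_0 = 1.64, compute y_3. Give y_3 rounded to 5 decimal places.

y_1 = g(1.640000) = 1.093627
y_2 = g(1.093627) = 1.263749
y_3 = g(1.263749) = 1.215793

1.21579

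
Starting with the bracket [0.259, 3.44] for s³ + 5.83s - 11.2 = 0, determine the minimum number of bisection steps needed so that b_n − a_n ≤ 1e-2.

Initial width b − a = 3.44 − 0.259 = 3.181000.
After n steps the width is (b−a)/2^n; need (b−a)/2^n ≤ 1e-2.
So n ≥ log₂(3.181000/1e-2) = log₂(318.1000) ≈ 8.3133.
Hence n = 9.

9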